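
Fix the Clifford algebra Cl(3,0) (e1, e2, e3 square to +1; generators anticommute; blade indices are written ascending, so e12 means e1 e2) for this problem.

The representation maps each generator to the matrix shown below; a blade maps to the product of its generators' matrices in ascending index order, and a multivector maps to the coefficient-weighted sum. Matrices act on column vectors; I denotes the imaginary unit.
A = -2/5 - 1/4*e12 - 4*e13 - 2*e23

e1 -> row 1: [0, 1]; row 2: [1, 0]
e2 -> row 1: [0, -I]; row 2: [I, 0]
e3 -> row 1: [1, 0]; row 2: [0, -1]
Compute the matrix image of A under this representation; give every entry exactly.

Bivector images (products of the table entries): rho(e12) = rho(e1)rho(e2) = row 1: [I, 0]; row 2: [0, -I]; rho(e13) = rho(e1)rho(e3) = row 1: [0, -1]; row 2: [1, 0]; rho(e23) = rho(e2)rho(e3) = row 1: [0, I]; row 2: [I, 0].
M = (-2/5)*1 + (-1/4)*rho(e12) + (-4)*rho(e13) + (-2)*rho(e23), summed entrywise (1 is the identity matrix):
Answer: row 1: [-2/5 - I/4, 4 - 2*I]; row 2: [-4 - 2*I, -2/5 + I/4]


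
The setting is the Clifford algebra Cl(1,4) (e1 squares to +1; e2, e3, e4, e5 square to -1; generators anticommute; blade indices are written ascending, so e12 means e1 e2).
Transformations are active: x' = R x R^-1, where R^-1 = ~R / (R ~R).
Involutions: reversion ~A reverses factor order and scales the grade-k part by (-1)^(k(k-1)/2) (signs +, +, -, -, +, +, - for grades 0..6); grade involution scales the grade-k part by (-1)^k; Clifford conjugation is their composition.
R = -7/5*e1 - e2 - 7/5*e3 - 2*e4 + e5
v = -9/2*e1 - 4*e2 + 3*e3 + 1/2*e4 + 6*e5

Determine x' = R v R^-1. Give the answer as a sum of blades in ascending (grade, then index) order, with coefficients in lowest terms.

~R = -7/5*e1 - e2 - 7/5*e3 - 2*e4 + e5, and R ~R = -6, so R^-1 = ~R / (-6).
R v = 3/2 + 11/10*e12 - 21/2*e13 - 97/10*e14 - 39/10*e15 - 43/5*e23 - 17/2*e24 - 2*e25 + 53/10*e34 - 57/5*e35 - 25/2*e45
Answer: 26/5*e1 + 9/2*e2 - 23/10*e3 + 1/2*e4 - 13/2*e5


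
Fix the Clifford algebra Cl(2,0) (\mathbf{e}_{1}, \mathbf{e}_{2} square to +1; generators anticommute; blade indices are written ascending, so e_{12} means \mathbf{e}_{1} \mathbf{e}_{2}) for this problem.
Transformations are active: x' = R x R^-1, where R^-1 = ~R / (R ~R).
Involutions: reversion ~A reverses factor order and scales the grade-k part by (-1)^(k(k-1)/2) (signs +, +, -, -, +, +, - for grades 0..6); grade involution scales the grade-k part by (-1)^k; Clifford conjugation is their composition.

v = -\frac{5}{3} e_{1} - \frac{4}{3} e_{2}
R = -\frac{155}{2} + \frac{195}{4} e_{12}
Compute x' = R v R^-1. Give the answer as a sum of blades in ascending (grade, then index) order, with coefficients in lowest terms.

~R = -\frac{155}{2} - \frac{195}{4} e_{12}, and R ~R = \frac{134125}{16}, so R^-1 = ~R / (\frac{134125}{16}).
R v = \frac{385}{6} e_{1} + \frac{2215}{12} e_{2}
Answer: \frac{7729}{16095} e_{1} - \frac{33472}{16095} e_{2}


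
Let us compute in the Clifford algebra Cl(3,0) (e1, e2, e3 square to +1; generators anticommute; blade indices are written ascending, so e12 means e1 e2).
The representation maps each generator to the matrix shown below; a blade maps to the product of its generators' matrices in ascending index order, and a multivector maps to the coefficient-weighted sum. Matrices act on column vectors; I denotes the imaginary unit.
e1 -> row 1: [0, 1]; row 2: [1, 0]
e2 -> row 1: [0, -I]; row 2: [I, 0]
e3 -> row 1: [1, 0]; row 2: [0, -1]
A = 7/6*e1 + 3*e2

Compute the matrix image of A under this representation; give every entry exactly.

M = (7/6)*rho(e1) + (3)*rho(e2), summed entrywise:
Answer: row 1: [0, 7/6 - 3*I]; row 2: [7/6 + 3*I, 0]


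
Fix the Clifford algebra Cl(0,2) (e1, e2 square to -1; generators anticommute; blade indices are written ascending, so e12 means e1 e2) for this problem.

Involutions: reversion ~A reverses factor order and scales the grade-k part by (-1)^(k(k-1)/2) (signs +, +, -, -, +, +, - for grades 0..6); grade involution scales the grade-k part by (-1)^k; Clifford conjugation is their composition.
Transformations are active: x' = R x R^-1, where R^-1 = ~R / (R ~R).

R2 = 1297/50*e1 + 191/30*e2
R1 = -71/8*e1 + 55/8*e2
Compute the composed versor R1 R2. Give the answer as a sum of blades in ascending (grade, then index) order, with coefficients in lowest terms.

Distribute over the terms of R1 (each basis-blade product reordered to ascending indices, repeated generators contracted through their squares):
(-71/8*e1) R2 = 92087/400 - 13561/240*e12
(55/8*e2) R2 = -2101/48 - 14267/80*e12
Summing the partial products and collecting blades:
Answer: 27967/150 - 28181/120*e12


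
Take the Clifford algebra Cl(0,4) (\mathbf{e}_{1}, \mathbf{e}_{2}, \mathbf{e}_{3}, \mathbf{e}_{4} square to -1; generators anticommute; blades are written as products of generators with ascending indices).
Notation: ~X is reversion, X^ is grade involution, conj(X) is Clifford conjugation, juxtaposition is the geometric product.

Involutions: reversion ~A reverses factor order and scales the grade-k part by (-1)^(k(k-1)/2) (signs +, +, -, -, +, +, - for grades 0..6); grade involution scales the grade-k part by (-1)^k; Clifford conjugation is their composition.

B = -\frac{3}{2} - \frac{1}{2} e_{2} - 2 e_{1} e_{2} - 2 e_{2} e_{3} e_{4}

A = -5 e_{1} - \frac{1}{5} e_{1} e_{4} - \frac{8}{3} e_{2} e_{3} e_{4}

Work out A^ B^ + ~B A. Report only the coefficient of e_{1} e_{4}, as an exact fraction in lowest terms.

first term: \frac{16}{3} - \frac{15}{2} e_{1} + 10 e_{2} + \frac{5}{2} e_{1} e_{2} + \frac{3}{10} e_{1} e_{4} - \frac{2}{5} e_{2} e_{4} - \frac{4}{3} e_{3} e_{4} + \frac{2}{5} e_{1} e_{2} e_{3} + \frac{1}{10} e_{1} e_{2} e_{4} - \frac{16}{3} e_{1} e_{3} e_{4} - 4 e_{2} e_{3} e_{4} + 10 e_{1} e_{2} e_{3} e_{4}
second term: -\frac{16}{3} + \frac{15}{2} e_{1} - 10 e_{2} - \frac{5}{2} e_{1} e_{2} + \frac{3}{10} e_{1} e_{4} - \frac{2}{5} e_{2} e_{4} - \frac{4}{3} e_{3} e_{4} - \frac{2}{5} e_{1} e_{2} e_{3} - \frac{1}{10} e_{1} e_{2} e_{4} + \frac{16}{3} e_{1} e_{3} e_{4} + 4 e_{2} e_{3} e_{4} + 10 e_{1} e_{2} e_{3} e_{4}
Answer: \frac{3}{5}


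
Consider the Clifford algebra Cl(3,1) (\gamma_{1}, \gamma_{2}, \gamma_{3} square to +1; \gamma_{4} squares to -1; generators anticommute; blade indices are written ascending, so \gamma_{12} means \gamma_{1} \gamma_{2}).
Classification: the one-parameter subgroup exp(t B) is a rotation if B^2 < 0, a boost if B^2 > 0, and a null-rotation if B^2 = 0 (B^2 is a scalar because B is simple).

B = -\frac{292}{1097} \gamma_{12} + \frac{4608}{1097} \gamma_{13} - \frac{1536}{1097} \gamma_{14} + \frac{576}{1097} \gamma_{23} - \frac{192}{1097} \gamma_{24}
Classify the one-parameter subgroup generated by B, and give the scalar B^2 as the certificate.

B^2 term by term: the squares give (-\frac{292}{1097})^2*(\gamma_{12})^2 + (\frac{4608}{1097})^2*(\gamma_{13})^2 + (-\frac{1536}{1097})^2*(\gamma_{14})^2 + (\frac{576}{1097})^2*(\gamma_{23})^2 + (-\frac{192}{1097})^2*(\gamma_{24})^2 = \frac{85264}{1203409}*(-1) + \frac{21233664}{1203409}*(-1) + \frac{2359296}{1203409}*(+1) + \frac{331776}{1203409}*(-1) + \frac{36864}{1203409}*(+1) = -16 (each basis 2-blade squares to minus the product of its generators' squares); cross terms between blades sharing an index anticommute and cancel; the commuting (index-disjoint) pairs give grade-4 terms 2*c*c'*(blade product), which cancel blade by blade — \gamma_{1234}: \frac{1769472}{1203409} - \frac{1769472}{1203409} = 0 — confirming B is simple. So B^2 = -16.
Answer: rotation, certificate B^2 = -16. No conjugation can change B^2 = -16; the sign gives the class.


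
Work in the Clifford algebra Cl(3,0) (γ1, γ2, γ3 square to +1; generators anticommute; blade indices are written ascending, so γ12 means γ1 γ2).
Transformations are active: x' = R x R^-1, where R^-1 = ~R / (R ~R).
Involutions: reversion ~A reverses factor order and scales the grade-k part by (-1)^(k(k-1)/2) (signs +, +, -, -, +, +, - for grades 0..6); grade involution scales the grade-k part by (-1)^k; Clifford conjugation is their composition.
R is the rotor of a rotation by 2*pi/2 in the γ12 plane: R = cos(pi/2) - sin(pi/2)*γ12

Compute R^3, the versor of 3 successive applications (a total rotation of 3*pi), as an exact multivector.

Because a rotor carries half the rotation angle, composing 3 copies of this γ12-plane rotor multiplies the phase: 3*(pi/2) = 3*pi/2, hence R^3 = cos(3*pi/2) - sin(3*pi/2)*γ12.
cos(3*pi/2) = 0 and sin(3*pi/2) = -1, so R^3 = γ12. The net rotation is 1*pi (after discarding 1 full turn, each of which contributes a factor -1 to the rotor); the rotor keeps the half-angle phase exactly.
Answer: γ12


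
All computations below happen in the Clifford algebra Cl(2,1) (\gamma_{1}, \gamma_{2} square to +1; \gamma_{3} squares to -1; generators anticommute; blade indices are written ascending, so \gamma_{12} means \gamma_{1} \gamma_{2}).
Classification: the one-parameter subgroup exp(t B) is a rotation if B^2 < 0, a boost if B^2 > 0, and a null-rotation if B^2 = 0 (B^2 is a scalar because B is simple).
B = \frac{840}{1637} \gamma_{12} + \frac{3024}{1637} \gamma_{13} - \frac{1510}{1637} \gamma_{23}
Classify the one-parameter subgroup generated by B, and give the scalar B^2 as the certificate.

B^2 term by term: the squares give (\frac{840}{1637})^2*(\gamma_{12})^2 + (\frac{3024}{1637})^2*(\gamma_{13})^2 + (-\frac{1510}{1637})^2*(\gamma_{23})^2 = \frac{705600}{2679769}*(-1) + \frac{9144576}{2679769}*(+1) + \frac{2280100}{2679769}*(+1) = 4 (each basis 2-blade squares to minus the product of its generators' squares); cross terms between blades sharing an index anticommute and cancel. So B^2 = 4.
Answer: boost, certificate B^2 = 4. The invariant at work: B^2 = 4 is unchanged by conjugation, hence its sign classifies the subgroup whatever basis B is written in.


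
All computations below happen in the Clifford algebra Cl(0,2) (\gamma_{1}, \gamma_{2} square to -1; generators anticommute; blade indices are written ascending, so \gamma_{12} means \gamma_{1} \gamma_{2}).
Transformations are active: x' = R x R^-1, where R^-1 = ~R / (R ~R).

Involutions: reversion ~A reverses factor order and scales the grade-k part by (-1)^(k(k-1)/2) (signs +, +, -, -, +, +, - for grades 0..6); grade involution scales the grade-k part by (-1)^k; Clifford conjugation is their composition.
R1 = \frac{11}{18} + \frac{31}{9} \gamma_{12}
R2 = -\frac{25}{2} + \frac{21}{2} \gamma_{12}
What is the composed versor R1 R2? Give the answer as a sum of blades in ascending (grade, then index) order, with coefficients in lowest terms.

Distribute over the terms of R1 (each basis-blade product reordered to ascending indices, repeated generators contracted through their squares):
(\frac{11}{18}) R2 = -\frac{275}{36} + \frac{77}{12} \gamma_{12}
(\frac{31}{9} \gamma_{12}) R2 = -\frac{217}{6} - \frac{775}{18} \gamma_{12}
Summing the partial products and collecting blades:
Answer: -\frac{1577}{36} - \frac{1319}{36} \gamma_{12}


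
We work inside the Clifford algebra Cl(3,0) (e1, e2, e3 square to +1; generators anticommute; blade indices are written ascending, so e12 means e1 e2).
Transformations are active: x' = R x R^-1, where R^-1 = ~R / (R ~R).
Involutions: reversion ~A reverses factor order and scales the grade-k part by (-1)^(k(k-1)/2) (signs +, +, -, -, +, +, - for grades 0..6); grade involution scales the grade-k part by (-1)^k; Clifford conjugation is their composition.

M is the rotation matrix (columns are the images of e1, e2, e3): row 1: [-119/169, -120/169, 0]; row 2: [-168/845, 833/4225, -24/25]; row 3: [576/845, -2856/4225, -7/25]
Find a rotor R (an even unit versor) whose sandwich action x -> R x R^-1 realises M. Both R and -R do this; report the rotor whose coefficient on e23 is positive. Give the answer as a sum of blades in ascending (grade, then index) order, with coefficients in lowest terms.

Method: write R = a + b12*e12 + b13*e13 + b23*e23 with a^2 + b12^2 + b13^2 + b23^2 = 1 (so R^-1 = ~R). Expanding the columns R e_j ~R gives tr M = 4a^2 - 1 and, from the antisymmetric part, M21 - M12 = -4a*b12, M13 - M31 = 4a*b13, M32 - M23 = -4a*b23.
Here tr M = -133/169, so a^2 = (1 + tr M)/4 = 9/169 and a = ±3/13. Taking a = 3/13: M21 - M12 = 432/845, M13 - M31 = -576/845, M32 - M23 = 48/169, giving b12 = -36/65, b13 = -48/65, b23 = -4/13, i.e. R = 3/13 - 36/65*e12 - 48/65*e13 - 4/13*e23.
Its e23 coefficient is negative, so report the other preimage -R.
Answer: -3/13 + 36/65*e12 + 48/65*e13 + 4/13*e23. Why the constraint matters: R and -R act identically through the sandwich — M has trace -133/169 either way — so only the sign condition on e23 picks one of the two preimages.


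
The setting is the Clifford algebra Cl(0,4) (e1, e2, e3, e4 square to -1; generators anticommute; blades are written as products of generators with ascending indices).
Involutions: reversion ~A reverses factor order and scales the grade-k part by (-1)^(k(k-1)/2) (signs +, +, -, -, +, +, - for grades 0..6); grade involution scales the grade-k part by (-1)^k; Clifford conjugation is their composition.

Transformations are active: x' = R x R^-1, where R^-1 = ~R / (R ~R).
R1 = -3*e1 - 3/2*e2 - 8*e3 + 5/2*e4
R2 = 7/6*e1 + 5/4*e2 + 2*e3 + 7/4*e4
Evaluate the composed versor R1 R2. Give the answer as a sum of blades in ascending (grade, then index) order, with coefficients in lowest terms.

Distribute over the terms of R1 (each basis-blade product reordered to ascending indices, repeated generators contracted through their squares):
(-3*e1) R2 = 7/2 - 15/4*e1 e2 - 6*e1 e3 - 21/4*e1 e4
(-3/2*e2) R2 = 15/8 + 7/4*e1 e2 - 3*e2 e3 - 21/8*e2 e4
(-8*e3) R2 = 16 + 28/3*e1 e3 + 10*e2 e3 - 14*e3 e4
(5/2*e4) R2 = -35/8 - 35/12*e1 e4 - 25/8*e2 e4 - 5*e3 e4
Summing the partial products and collecting blades:
Answer: 17 - 2*e1 e2 + 10/3*e1 e3 - 49/6*e1 e4 + 7*e2 e3 - 23/4*e2 e4 - 19*e3 e4


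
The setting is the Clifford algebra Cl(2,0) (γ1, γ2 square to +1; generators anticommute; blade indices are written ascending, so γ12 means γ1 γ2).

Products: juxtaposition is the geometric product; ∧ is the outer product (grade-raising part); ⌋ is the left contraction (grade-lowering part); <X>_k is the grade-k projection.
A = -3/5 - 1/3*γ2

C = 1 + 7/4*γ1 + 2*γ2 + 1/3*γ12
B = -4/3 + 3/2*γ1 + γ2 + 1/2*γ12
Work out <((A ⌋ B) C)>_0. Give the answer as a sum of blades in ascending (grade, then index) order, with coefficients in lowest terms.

step 1: 7/15 - 11/15*γ1 - 3/5*γ2 - 3/10*γ12
step 2: -23/12 - 19/60*γ1 + 221/360*γ2 - 101/180*γ12
step 3: -23/12
Answer: -23/12


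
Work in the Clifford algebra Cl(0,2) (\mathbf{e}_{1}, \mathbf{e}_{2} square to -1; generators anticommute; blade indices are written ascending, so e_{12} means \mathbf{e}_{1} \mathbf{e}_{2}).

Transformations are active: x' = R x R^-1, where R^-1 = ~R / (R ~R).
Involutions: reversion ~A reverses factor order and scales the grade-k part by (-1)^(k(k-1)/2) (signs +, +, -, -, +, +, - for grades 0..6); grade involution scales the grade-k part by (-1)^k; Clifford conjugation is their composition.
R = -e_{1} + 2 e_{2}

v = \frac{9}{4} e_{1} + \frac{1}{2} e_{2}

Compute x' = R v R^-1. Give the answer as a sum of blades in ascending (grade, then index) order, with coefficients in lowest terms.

~R = -e_{1} + 2 e_{2}, and R ~R = -5, so R^-1 = ~R / (-5).
R v = \frac{5}{4} - 5 e_{12}
Answer: -\frac{7}{4} e_{1} - \frac{3}{2} e_{2}


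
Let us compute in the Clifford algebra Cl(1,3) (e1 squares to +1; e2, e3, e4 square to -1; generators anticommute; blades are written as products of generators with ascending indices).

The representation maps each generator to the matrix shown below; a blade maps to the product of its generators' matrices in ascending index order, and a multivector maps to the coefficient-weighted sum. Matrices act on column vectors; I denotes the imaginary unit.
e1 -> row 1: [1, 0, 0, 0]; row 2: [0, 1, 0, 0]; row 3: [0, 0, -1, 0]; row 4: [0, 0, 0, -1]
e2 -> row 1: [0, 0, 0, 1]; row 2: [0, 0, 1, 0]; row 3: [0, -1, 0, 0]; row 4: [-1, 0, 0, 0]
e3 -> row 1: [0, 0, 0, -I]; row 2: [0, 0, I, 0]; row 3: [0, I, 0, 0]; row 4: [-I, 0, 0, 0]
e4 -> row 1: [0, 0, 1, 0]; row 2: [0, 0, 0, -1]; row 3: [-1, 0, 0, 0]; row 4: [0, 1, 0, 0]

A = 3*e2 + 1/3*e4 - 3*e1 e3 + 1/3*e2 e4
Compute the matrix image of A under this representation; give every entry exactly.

Bivector images (products of the table entries): rho(e1 e3) = rho(e1)rho(e3) = row 1: [0, 0, 0, -I]; row 2: [0, 0, I, 0]; row 3: [0, -I, 0, 0]; row 4: [I, 0, 0, 0]; rho(e2 e4) = rho(e2)rho(e4) = row 1: [0, 1, 0, 0]; row 2: [-1, 0, 0, 0]; row 3: [0, 0, 0, 1]; row 4: [0, 0, -1, 0].
M = (3)*rho(e2) + (1/3)*rho(e4) + (-3)*rho(e1 e3) + (1/3)*rho(e2 e4), summed entrywise:
Answer: row 1: [0, 1/3, 1/3, 3 + 3*I]; row 2: [-1/3, 0, 3 - 3*I, -1/3]; row 3: [-1/3, -3 + 3*I, 0, 1/3]; row 4: [-3 - 3*I, 1/3, -1/3, 0]


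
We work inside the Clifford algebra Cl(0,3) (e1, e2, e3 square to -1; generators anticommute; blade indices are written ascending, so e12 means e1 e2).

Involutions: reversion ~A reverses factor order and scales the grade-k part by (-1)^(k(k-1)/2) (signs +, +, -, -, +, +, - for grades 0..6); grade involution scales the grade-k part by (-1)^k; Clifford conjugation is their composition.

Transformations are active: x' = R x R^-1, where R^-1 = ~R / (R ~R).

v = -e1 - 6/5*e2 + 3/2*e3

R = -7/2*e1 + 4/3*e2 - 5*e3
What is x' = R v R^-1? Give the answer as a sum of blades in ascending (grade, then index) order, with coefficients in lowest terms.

~R = -7/2*e1 + 4/3*e2 - 5*e3, and R ~R = -1405/36, so R^-1 = ~R / (-1405/36).
R v = 28/5 + 83/15*e12 - 41/4*e13 - 4*e23
Answer: 14081/7025*e1 + 5742/7025*e2 - 183/2810*e3


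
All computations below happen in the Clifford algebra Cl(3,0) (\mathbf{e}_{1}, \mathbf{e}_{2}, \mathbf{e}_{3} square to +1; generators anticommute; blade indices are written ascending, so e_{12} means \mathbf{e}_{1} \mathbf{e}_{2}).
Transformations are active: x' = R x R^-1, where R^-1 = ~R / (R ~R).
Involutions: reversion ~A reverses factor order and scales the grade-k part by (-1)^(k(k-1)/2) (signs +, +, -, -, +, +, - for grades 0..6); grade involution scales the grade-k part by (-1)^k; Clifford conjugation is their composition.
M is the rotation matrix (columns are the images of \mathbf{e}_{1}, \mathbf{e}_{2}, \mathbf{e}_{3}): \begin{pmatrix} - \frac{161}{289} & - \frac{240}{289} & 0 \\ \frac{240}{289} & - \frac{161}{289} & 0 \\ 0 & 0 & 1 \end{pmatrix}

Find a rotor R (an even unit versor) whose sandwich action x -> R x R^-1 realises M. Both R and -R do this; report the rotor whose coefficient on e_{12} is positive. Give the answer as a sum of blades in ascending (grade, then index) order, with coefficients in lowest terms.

Method: write R = a + b12*e_{12} + b13*e_{13} + b23*e_{23} with a^2 + b12^2 + b13^2 + b23^2 = 1 (so R^-1 = ~R). Expanding the columns R e_j ~R gives tr M = 4a^2 - 1 and, from the antisymmetric part, M21 - M12 = -4a*b12, M13 - M31 = 4a*b13, M32 - M23 = -4a*b23.
Here tr M = -\frac{33}{289}, so a^2 = (1 + tr M)/4 = \frac{64}{289} and a = ±\frac{8}{17}. Taking a = \frac{8}{17}: M21 - M12 = \frac{480}{289}, M13 - M31 = 0, M32 - M23 = 0, giving b12 = -\frac{15}{17}, b13 = 0, b23 = 0, i.e. R = \frac{8}{17} - \frac{15}{17} e_{12}.
Its e_{12} coefficient is negative, so report the other preimage -R.
Answer: -\frac{8}{17} + \frac{15}{17} e_{12}. Sheet selection: the two-to-one cover makes ±R indistinguishable at the matrix level (trace -\frac{33}{289}), so uniqueness comes from the required sign on e_{12}.


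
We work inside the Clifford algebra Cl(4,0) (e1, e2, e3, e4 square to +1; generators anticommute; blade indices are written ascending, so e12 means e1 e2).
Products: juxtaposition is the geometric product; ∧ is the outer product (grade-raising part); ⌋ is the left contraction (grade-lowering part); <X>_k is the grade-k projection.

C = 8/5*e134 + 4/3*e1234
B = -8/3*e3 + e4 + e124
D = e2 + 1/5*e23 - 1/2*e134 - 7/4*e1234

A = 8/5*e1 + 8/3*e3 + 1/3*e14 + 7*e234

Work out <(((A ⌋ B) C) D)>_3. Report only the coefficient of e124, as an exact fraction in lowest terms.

step 1: -64/9 + 1/3*e2 + 8/5*e24
step 2: 32/15*e13 - 64/25*e123 - 532/45*e134 - 1352/135*e1234
step 3: 1568/135 + 64/125*e1 - 2117/135*e2 - 256/75*e4 - 32/75*e12 + 64/25*e13 + 1352/675*e14 - 184/75*e24 - 32/15*e123 + 532/225*e124 - 1352/135*e134 - 532/45*e1234
step 4: -32/15*e123 + 532/225*e124 - 1352/135*e134
Answer: 532/225


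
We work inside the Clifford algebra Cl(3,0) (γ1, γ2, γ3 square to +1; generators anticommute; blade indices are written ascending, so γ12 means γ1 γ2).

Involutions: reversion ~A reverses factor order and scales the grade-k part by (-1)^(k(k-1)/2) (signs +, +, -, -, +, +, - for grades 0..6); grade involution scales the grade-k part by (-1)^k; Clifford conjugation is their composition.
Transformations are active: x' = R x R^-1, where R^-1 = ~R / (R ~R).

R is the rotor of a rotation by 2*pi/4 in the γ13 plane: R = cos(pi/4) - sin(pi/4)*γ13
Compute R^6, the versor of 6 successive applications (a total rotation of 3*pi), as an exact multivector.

The rotor phase is half the rotation angle and phases add under composition, so 6 steps in the γ13 plane accumulate phase 6*(pi/4) = 3*pi/2: R^6 = cos(3*pi/2) - sin(3*pi/2)*γ13.
cos(3*pi/2) = 0 and sin(3*pi/2) = -1, so R^6 = γ13. The net rotation is 1*pi (after discarding 1 full turn, each of which contributes a factor -1 to the rotor); the rotor keeps the half-angle phase exactly.
Answer: γ13


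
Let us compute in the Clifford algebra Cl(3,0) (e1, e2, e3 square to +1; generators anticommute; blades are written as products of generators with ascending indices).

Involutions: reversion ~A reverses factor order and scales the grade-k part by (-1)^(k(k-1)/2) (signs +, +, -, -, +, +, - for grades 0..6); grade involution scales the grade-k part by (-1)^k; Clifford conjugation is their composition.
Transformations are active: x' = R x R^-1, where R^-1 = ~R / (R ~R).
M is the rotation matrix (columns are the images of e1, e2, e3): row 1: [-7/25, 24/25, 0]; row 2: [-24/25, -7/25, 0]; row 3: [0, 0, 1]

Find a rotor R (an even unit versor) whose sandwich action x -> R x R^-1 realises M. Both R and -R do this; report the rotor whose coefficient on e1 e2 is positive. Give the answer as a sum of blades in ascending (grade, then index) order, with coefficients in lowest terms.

Method: write R = a + b12*e1 e2 + b13*e1 e3 + b23*e2 e3 with a^2 + b12^2 + b13^2 + b23^2 = 1 (so R^-1 = ~R). Expanding the columns R e_j ~R gives tr M = 4a^2 - 1 and, from the antisymmetric part, M21 - M12 = -4a*b12, M13 - M31 = 4a*b13, M32 - M23 = -4a*b23.
Here tr M = 11/25, so a^2 = (1 + tr M)/4 = 9/25 and a = ±3/5. Taking a = 3/5: M21 - M12 = -48/25, M13 - M31 = 0, M32 - M23 = 0, giving b12 = 4/5, b13 = 0, b23 = 0, i.e. R = 3/5 + 4/5*e1 e2.
Its e1 e2 coefficient is already positive.
Answer: 3/5 + 4/5*e1 e2. Key observation: the double cover Spin(3) -> SO(3) sends R and -R to the same matrix (trace 11/25 here), so the stated sign of the e1 e2 coefficient is what selects one sheet.


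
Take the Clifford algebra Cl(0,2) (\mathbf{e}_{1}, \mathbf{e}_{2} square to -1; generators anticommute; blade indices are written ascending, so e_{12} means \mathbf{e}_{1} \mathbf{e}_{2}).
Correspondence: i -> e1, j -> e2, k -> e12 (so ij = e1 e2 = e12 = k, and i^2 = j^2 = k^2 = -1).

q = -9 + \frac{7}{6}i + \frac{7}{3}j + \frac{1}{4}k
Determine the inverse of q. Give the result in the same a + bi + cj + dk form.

In blades: q = -9 + \frac{7}{6} e_{1} + \frac{7}{3} e_{2} + \frac{1}{4} e_{12}.
With qbar = -9 - \frac{7}{6} e_{1} - \frac{7}{3} e_{2} - \frac{1}{4} e_{12} (scalar fixed, mapped units negated), q qbar = \frac{12653}{144} (the sum of squared coefficients), so q^-1 = qbar / (\frac{12653}{144}) = -\frac{1296}{12653} - \frac{168}{12653} e_{1} - \frac{336}{12653} e_{2} - \frac{36}{12653} e_{12}; translating back:
Answer: -\frac{1296}{12653} - \frac{168}{12653}i - \frac{336}{12653}j - \frac{36}{12653}k


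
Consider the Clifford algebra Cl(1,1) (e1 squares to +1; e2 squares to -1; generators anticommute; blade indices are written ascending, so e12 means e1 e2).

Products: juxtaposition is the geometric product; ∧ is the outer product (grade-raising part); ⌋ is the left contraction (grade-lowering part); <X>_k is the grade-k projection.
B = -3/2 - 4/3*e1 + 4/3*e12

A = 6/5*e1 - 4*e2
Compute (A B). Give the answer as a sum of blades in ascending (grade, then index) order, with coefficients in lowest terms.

step 1: -8/5 - 107/15*e1 + 38/5*e2 - 16/3*e12
Answer: -8/5 - 107/15*e1 + 38/5*e2 - 16/3*e12


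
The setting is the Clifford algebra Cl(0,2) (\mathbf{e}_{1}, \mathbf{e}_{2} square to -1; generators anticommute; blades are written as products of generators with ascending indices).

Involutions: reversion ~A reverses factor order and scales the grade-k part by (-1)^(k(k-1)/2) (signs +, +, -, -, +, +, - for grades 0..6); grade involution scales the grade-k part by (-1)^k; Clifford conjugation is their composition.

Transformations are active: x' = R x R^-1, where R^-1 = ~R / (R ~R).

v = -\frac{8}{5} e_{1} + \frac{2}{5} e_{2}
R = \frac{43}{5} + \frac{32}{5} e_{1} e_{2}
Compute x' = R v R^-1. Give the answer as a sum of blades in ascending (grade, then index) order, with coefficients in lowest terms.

~R = \frac{43}{5} - \frac{32}{5} e_{1} e_{2}, and R ~R = \frac{2873}{25}, so R^-1 = ~R / (\frac{2873}{25}).
R v = -\frac{408}{25} e_{1} - \frac{34}{5} e_{2}
Answer: -\frac{712}{845} e_{1} - \frac{1198}{845} e_{2}


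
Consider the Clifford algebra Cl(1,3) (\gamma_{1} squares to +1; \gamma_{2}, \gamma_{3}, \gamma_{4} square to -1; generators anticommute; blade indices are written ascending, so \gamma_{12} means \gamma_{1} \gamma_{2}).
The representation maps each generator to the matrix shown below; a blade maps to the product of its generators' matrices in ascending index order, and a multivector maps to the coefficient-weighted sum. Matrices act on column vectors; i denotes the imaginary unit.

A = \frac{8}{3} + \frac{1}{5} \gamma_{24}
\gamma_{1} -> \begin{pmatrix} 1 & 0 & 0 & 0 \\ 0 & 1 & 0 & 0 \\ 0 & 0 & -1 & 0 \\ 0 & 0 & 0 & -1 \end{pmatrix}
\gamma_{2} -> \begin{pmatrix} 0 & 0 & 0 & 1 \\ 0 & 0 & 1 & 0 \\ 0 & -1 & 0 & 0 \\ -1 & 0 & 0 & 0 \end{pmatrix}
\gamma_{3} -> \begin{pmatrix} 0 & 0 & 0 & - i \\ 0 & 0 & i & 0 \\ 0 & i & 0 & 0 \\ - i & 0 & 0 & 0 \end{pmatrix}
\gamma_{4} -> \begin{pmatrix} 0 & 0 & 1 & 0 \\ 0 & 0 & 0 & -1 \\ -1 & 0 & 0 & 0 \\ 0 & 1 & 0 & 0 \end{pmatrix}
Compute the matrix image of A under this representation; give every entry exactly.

Bivector images (products of the table entries): rho(\gamma_{24}) = rho(\gamma_{2})rho(\gamma_{4}) = \begin{pmatrix} 0 & 1 & 0 & 0 \\ -1 & 0 & 0 & 0 \\ 0 & 0 & 0 & 1 \\ 0 & 0 & -1 & 0 \end{pmatrix}.
M = (\frac{8}{3})*1 + (\frac{1}{5})*rho(\gamma_{24}), summed entrywise (1 is the identity matrix):
Answer: \begin{pmatrix} \frac{8}{3} & \frac{1}{5} & 0 & 0 \\ - \frac{1}{5} & \frac{8}{3} & 0 & 0 \\ 0 & 0 & \frac{8}{3} & \frac{1}{5} \\ 0 & 0 & - \frac{1}{5} & \frac{8}{3} \end{pmatrix}


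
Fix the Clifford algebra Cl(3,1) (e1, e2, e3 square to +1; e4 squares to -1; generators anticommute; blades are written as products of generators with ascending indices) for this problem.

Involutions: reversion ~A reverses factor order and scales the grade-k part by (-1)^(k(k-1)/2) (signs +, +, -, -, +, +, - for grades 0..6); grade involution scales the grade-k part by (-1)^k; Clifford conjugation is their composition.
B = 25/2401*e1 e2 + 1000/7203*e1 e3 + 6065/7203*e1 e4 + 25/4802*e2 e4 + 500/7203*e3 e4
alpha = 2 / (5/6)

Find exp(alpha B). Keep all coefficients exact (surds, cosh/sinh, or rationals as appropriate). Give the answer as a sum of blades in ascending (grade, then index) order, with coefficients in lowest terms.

B^2 term by term: the squares give (25/2401)^2*(e1 e2)^2 + (1000/7203)^2*(e1 e3)^2 + (6065/7203)^2*(e1 e4)^2 + (25/4802)^2*(e2 e4)^2 + (500/7203)^2*(e3 e4)^2 = 625/5764801*(-1) + 1000000/51883209*(-1) + 36784225/51883209*(+1) + 625/23059204*(+1) + 250000/51883209*(+1) = 25/36 (each basis 2-blade squares to minus the product of its generators' squares); cross terms between blades sharing an index anticommute and cancel; the commuting (index-disjoint) pairs give grade-4 terms 2*c*c'*(blade product), which cancel blade by blade — e1 e2 e3 e4: 25000/17294403 - 25000/17294403 = 0 — confirming B is simple. So B^2 = 25/36.
B^2 = 25/36 — the series telescopes hyperbolically here: l = 5/6, alpha*l = 2, so exp(alpha B) = cosh(2) + (sinh(2)/(5/6))*B = cosh(2) + (6*sinh(2)/5)*B.
Answer: cosh(2) + 30*sinh(2)/2401*e1 e2 + 400*sinh(2)/2401*e1 e3 + 2426*sinh(2)/2401*e1 e4 + 15*sinh(2)/2401*e2 e4 + 200*sinh(2)/2401*e3 e4


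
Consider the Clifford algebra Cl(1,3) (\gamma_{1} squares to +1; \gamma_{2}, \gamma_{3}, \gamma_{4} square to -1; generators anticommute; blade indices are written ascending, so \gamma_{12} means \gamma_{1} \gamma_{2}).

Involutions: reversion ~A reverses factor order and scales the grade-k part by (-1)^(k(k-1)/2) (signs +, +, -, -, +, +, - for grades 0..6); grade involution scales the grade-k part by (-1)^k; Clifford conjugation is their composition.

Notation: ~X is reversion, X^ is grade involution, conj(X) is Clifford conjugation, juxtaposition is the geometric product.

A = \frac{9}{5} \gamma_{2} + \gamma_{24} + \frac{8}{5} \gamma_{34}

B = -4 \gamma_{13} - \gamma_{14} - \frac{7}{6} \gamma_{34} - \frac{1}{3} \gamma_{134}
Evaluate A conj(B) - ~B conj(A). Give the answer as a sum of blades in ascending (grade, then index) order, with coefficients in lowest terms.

first term: -\frac{28}{15} + \frac{8}{15} \gamma_{1} - \gamma_{12} - \frac{8}{5} \gamma_{13} + \frac{32}{5} \gamma_{14} + \frac{7}{6} \gamma_{23} - \frac{113}{15} \gamma_{123} - \frac{9}{5} \gamma_{124} + \frac{21}{10} \gamma_{234} - \frac{17}{5} \gamma_{1234}
second term: \frac{28}{15} + \frac{8}{15} \gamma_{1} - \gamma_{12} - \frac{8}{5} \gamma_{13} + \frac{32}{5} \gamma_{14} + \frac{7}{6} \gamma_{23} + \frac{113}{15} \gamma_{123} + \frac{9}{5} \gamma_{124} - \frac{21}{10} \gamma_{234} + \frac{17}{5} \gamma_{1234}
Answer: -\frac{56}{15} - \frac{226}{15} \gamma_{123} - \frac{18}{5} \gamma_{124} + \frac{21}{5} \gamma_{234} - \frac{34}{5} \gamma_{1234}


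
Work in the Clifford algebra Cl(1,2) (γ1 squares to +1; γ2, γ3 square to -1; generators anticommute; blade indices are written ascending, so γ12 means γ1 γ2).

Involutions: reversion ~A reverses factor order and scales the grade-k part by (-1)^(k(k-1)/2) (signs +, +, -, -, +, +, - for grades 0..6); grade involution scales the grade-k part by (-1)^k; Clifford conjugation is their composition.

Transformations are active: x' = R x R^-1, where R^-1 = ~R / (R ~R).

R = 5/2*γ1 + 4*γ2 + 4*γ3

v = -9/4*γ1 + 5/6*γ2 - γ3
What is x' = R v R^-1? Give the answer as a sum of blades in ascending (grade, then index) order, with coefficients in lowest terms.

~R = 5/2*γ1 + 4*γ2 + 4*γ3, and R ~R = -103/4, so R^-1 = ~R / (-103/4).
R v = -119/24 + 133/12*γ12 + 13/2*γ13 - 22/3*γ23
Answer: 3971/1236*γ1 + 437/618*γ2 + 785/309*γ3


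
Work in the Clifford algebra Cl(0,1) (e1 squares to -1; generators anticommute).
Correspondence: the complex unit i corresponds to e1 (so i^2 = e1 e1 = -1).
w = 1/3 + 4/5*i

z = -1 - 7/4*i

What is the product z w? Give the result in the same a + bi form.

In blades: z = -1 - 7/4*e1, w = 1/3 + 4/5*e1.
Distribute z over w term by term (generator squares from the signature, products reordered to ascending indices): (-1)*w = -1/3 - 4/5*e1; (-7/4*e1)*w = 7/5 - 7/12*e1.
Sum: 16/15 - 83/60*e1; translating back through the correspondence:
Answer: 16/15 - 83/60*i


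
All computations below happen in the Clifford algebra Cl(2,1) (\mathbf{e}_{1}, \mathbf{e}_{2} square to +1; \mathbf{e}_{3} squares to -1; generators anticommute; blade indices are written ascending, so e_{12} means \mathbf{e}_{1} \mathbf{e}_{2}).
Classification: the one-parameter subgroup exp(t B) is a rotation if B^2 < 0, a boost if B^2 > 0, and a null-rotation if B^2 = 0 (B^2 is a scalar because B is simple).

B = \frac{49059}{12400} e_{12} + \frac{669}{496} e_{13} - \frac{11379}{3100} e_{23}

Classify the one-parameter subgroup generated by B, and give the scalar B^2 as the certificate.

B^2 term by term: the squares give (\frac{49059}{12400})^2*(e_{12})^2 + (\frac{669}{496})^2*(e_{13})^2 + (-\frac{11379}{3100})^2*(e_{23})^2 = \frac{2406785481}{153760000}*(-1) + \frac{447561}{246016}*(+1) + \frac{129481641}{9610000}*(+1) = -\frac{9}{25} (each basis 2-blade squares to minus the product of its generators' squares); cross terms between blades sharing an index anticommute and cancel. So B^2 = -\frac{9}{25}.
Answer: rotation, certificate B^2 = -\frac{9}{25}. One invariant decides it: the square -\frac{9}{25} survives every conjugation, and its sign is exactly the classification.


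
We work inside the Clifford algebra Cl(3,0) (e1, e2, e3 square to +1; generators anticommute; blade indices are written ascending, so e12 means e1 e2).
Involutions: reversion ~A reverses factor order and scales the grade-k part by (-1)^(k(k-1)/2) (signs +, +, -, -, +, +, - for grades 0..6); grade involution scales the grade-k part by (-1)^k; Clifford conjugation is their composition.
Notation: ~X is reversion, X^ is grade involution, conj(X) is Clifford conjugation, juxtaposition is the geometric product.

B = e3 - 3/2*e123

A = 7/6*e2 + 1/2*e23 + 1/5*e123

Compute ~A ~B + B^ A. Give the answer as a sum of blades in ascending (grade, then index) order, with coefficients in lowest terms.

first term: 3/10 + 3/4*e1 - 1/2*e2 - 1/5*e12 - 7/4*e13 + 7/6*e23
second term: -3/10 - 3/4*e1 + 1/2*e2 - 1/5*e12 - 7/4*e13 + 7/6*e23
Answer: -2/5*e12 - 7/2*e13 + 7/3*e23


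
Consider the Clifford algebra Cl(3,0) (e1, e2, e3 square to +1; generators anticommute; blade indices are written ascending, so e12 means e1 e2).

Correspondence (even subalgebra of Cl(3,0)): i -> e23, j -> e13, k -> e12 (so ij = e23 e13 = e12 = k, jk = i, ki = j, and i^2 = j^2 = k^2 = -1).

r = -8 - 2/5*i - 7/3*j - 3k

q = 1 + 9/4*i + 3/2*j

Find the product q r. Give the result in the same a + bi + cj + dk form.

In blades: q = 1 + 3/2*e13 + 9/4*e23, r = -8 - 3*e12 - 7/3*e13 - 2/5*e23.
Distribute q over r term by term (generator squares from the signature, products reordered to ascending indices): (1)*r = -8 - 3*e12 - 7/3*e13 - 2/5*e23; (3/2*e13)*r = 7/2 + 3/5*e12 - 12*e13 - 9/2*e23; (9/4*e23)*r = 9/10 - 21/4*e12 + 27/4*e13 - 18*e23.
Sum: -18/5 - 153/20*e12 - 91/12*e13 - 229/10*e23; translating back through the correspondence:
Answer: -18/5 - 229/10*i - 91/12*j - 153/20*k


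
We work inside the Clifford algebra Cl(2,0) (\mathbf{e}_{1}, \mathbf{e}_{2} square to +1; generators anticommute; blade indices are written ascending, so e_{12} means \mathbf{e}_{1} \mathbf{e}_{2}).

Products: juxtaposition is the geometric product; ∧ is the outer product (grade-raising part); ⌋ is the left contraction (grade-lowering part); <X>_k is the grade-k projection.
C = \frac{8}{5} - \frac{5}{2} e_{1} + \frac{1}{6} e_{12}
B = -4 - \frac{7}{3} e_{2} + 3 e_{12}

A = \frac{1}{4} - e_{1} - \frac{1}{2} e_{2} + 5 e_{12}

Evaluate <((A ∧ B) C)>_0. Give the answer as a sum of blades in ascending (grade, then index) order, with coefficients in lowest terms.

step 1: -1 + 4 e_{1} + \frac{17}{12} e_{2} - \frac{203}{12} e_{12}
step 2: -\frac{3161}{360} + \frac{3119}{360} e_{1} - \frac{4723}{120} e_{2} - \frac{2843}{120} e_{12}
step 3: -\frac{3161}{360}
Answer: -\frac{3161}{360}


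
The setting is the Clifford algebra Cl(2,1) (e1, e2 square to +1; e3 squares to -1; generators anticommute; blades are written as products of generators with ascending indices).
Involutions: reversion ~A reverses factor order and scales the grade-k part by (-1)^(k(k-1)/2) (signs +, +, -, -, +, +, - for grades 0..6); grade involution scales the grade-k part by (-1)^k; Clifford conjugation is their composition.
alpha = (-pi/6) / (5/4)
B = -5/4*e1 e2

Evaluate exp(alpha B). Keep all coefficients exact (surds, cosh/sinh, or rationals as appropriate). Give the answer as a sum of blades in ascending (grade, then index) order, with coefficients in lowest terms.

B^2 = (-5/4)^2*(e1 e2)^2 = 25/16*(-1) = -25/16 (a basis 2-blade squares to minus the product of its generators' squares).
B^2 = -25/16 — the series telescopes trigonometrically here: l = 5/4, alpha*l = -pi/6, so exp(alpha B) = cos(-pi/6) + (sin(-pi/6)/(5/4))*B = sqrt(3)/2 + (-2/5)*B.
Answer: sqrt(3)/2 + 1/2*e1 e2


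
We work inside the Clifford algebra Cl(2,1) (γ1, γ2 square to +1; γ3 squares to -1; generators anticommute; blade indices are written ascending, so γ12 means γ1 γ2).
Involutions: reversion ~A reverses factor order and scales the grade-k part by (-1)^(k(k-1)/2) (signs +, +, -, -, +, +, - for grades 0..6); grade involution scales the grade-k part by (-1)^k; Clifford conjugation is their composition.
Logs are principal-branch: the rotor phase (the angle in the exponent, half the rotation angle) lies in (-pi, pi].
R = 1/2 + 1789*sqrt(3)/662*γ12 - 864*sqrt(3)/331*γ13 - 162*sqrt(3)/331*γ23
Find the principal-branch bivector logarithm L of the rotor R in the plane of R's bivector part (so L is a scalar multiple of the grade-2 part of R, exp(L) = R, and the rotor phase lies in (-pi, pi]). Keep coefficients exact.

The scalar part of R is 1/2, which pins the rotor phase on the principal branch; dividing the bivector part by the sine of that phase recovers the unit plane, and L is the phase times that plane.
Concretely: cos(phase) = 1/2 gives phase = ±pi/3, and since phase/sin(phase) is even the sign is immaterial: L = (phase/sin(phase)) * <R>_2 = (2*sqrt(3)*pi/9) * <R>_2.
Answer: 1789*pi/993*γ12 - 576*pi/331*γ13 - 108*pi/331*γ23


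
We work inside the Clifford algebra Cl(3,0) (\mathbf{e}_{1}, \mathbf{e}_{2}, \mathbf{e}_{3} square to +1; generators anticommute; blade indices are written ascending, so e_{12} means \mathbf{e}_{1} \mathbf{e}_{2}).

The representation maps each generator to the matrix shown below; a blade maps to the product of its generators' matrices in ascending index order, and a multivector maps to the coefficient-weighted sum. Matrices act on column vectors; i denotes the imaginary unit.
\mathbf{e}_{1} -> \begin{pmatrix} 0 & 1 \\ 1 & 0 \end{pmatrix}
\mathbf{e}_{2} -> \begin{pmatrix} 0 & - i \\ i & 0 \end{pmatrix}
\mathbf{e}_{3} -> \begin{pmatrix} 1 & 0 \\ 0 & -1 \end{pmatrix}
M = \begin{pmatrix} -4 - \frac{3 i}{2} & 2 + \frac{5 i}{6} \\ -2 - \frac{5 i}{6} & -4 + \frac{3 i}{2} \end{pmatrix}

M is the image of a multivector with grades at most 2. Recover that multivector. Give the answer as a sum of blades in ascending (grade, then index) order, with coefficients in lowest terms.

Method: 1, rho(e_{1}), rho(e_{2}), rho(e_{3}) form a trace-orthogonal basis of the 2x2 complex matrices (tr(X Y) = 2 if X = Y, else 0), so M = m0*1 + m1*rho(e_{1}) + m2*rho(e_{2}) + m3*rho(e_{3}) with m0 = tr(M)/2 = -4, m1 = tr(M rho(e_{1}))/2 = 0, m2 = tr(M rho(e_{2}))/2 = - \frac{5}{6} + 2 i, m3 = tr(M rho(e_{3}))/2 = - \frac{3 i}{2}.
Multiplying table entries, the bivector images are rho(e_{12}) = i*rho(e_{3}), rho(e_{13}) = -i*rho(e_{2}), rho(e_{23}) = i*rho(e_{1}); with real blade coefficients the real parts of m0..m3 are the coefficients of 1, e_{1}, e_{2}, e_{3} and the imaginary parts give the bivectors (e_{23}: Im m1, e_{13}: -Im m2, e_{12}: Im m3).
Answer: -4 - \frac{5}{6} e_{2} - \frac{3}{2} e_{12} - 2 e_{13}


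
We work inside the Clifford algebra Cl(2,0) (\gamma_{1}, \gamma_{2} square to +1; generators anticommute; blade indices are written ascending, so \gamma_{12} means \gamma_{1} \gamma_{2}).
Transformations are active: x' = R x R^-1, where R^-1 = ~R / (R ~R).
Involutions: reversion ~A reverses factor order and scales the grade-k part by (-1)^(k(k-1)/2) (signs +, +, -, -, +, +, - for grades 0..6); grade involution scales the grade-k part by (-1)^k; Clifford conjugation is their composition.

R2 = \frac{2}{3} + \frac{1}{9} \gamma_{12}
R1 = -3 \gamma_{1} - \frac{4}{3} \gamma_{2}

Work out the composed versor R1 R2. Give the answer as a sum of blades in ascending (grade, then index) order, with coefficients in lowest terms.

Distribute over the terms of R1 (each basis-blade product reordered to ascending indices, repeated generators contracted through their squares):
(-3 \gamma_{1}) R2 = -2 \gamma_{1} - \frac{1}{3} \gamma_{2}
(-\frac{4}{3} \gamma_{2}) R2 = \frac{4}{27} \gamma_{1} - \frac{8}{9} \gamma_{2}
Summing the partial products and collecting blades:
Answer: -\frac{50}{27} \gamma_{1} - \frac{11}{9} \gamma_{2}
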